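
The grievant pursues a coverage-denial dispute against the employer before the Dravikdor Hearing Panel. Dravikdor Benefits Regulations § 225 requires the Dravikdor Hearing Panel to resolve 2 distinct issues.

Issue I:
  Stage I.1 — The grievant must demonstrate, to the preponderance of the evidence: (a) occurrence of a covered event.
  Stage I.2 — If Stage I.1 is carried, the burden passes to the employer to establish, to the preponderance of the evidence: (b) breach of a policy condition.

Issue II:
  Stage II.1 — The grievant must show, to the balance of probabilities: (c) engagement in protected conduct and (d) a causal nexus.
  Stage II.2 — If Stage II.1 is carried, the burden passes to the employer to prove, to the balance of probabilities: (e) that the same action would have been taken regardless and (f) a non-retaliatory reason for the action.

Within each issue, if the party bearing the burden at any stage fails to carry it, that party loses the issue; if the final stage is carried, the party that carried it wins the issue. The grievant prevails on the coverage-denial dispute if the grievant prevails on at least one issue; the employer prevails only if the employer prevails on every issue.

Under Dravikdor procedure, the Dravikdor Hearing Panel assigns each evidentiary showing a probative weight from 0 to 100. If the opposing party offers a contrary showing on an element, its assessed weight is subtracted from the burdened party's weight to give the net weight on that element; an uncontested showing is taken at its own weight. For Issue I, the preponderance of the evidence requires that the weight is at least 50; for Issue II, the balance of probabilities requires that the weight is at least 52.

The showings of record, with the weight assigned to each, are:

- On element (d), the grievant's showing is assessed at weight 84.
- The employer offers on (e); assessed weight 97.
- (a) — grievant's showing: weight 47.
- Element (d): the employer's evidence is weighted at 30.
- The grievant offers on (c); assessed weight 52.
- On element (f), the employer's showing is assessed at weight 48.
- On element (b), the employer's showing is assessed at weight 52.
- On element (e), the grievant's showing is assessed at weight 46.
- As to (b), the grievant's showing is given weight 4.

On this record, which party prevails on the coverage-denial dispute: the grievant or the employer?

grievant

— Issue I —
Stage I.1 (grievant, the preponderance of the evidence, weight is at least 50): (a) 47 < 50 — fails.
  Not every element is met, so the grievant fails to carry Stage I.1.
The employer prevails on this issue.
— Issue II —
Stage II.1 — burden on grievant; standard: the balance of probabilities (weight is at least 52).
    (c): 52 ≥ 52 [met]
    (d): 84 − 30 = 54 ≥ 52 [met]
  Stage II.1 is satisfied; the onus moves to the employer.
Stage II.2 — burden on employer; standard: the balance of probabilities (weight is at least 52).
    (e): 97 − 46 = 51 < 52 [not met]
    (f): 48 < 52 [not met]
  Stage II.2 not carried; the employer fails its burden.
The grievant prevails on this issue.
Per-issue: Issue I → employer; Issue II → grievant. The grievant must prevail on at least one issue; overall, the grievant prevails.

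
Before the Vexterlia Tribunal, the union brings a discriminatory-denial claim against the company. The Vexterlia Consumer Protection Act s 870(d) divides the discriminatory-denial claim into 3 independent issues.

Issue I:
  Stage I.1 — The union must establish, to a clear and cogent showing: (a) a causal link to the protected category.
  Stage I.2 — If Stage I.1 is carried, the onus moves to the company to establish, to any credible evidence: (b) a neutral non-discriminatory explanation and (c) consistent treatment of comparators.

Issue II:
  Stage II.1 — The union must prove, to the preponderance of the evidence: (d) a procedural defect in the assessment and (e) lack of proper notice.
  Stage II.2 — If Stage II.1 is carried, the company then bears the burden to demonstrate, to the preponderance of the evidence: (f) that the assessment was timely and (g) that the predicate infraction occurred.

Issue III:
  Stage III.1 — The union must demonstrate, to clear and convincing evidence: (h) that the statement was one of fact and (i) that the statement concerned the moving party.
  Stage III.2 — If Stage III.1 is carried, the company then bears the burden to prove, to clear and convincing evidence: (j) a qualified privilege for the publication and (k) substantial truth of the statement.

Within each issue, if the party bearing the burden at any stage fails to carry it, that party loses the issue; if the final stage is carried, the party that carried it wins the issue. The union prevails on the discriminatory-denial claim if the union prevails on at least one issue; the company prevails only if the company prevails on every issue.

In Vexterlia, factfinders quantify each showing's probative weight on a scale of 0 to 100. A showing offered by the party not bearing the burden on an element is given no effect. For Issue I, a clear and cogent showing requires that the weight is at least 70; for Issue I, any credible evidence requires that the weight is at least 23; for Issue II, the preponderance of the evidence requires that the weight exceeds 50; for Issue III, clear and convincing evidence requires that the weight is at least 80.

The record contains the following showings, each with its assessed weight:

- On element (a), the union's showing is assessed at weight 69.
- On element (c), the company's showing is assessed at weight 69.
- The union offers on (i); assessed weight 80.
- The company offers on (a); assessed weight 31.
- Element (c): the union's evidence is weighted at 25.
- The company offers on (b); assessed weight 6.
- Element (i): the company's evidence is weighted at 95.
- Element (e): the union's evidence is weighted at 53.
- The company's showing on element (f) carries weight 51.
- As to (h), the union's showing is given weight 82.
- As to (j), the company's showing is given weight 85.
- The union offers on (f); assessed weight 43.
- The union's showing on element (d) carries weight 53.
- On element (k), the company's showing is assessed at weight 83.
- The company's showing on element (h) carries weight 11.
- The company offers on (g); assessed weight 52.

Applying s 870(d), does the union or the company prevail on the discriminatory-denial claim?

company

— Issue I —
Stage I.1 — burden on union; standard: a clear and cogent showing (weight is at least 70).
    (a): 69 (company's 31 disregarded) < 70 [not met]
  The union does not carry Stage I.1.
The company prevails on this issue.
— Issue II —
Stage II.1 — burden on union; standard: the preponderance of the evidence (weight exceeds 50).
    (d): 53 > 50 [met]
    (e): 53 > 50 [met]
  Stage II.1 is satisfied; the onus moves to the company.
Stage II.2 — burden on company; standard: the preponderance of the evidence (weight exceeds 50).
    (f): 51 (union's 43 disregarded) > 50 [met]
    (g): 52 > 50 [met]
  The company carries the last stage.
Every stage carried; the company prevails on this issue.
— Issue III —
Stage III.1 (union, clear and convincing evidence, weight is at least 80): (h) 82 (company's 11 disregarded) ≥ 80 — meets; (i) 80 (company's 95 disregarded) ≥ 80 — meets.
  Stage III.1 carried; the burden shifts to the company.
Stage III.2 (company, clear and convincing evidence, weight is at least 80): (j) 85 ≥ 80 — meets; (k) 83 ≥ 80 — meets.
  Stage III.2 carried; the final stage is satisfied.
All stages carried — the company prevails on this issue.
Per-issue: Issue I → company; Issue II → company; Issue III → company. The union must prevail on at least one issue; overall, the company prevails.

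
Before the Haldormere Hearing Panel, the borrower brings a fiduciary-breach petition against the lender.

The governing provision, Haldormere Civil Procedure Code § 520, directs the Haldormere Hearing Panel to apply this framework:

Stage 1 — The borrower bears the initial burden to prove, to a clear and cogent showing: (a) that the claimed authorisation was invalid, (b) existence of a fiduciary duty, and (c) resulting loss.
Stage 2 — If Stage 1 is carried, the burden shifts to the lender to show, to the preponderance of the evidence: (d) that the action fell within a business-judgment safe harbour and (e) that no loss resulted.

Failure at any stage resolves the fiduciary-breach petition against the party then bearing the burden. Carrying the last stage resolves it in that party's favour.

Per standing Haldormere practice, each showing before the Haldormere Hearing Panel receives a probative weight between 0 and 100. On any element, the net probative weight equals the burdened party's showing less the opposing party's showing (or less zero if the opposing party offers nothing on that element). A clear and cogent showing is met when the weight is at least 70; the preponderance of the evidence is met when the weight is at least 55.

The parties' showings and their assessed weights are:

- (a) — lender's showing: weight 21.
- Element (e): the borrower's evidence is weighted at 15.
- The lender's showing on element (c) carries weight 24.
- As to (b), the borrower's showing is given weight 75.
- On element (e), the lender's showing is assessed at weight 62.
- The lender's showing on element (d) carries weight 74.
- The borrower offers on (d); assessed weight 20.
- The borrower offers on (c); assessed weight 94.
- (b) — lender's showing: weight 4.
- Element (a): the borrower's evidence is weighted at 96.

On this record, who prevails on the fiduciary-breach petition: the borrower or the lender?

borrower

Stage 1 (borrower, a clear and cogent showing, weight is at least 70): (a) net 96−21=75 ≥ 70 — meets; (b) net 75−4=71 ≥ 70 — meets; (c) net 94−24=70 ≥ 70 — meets.
  The borrower carries Stage 1; the lender now bears the burden.
Stage 2 (lender, the preponderance of the evidence, weight is at least 55): (d) net 74−20=54 < 55 — fails; (e) net 62−15=47 < 55 — fails.
  Not every element is met, so the lender fails to carry Stage 2.
The analysis ends at Stage 2; the borrower prevails.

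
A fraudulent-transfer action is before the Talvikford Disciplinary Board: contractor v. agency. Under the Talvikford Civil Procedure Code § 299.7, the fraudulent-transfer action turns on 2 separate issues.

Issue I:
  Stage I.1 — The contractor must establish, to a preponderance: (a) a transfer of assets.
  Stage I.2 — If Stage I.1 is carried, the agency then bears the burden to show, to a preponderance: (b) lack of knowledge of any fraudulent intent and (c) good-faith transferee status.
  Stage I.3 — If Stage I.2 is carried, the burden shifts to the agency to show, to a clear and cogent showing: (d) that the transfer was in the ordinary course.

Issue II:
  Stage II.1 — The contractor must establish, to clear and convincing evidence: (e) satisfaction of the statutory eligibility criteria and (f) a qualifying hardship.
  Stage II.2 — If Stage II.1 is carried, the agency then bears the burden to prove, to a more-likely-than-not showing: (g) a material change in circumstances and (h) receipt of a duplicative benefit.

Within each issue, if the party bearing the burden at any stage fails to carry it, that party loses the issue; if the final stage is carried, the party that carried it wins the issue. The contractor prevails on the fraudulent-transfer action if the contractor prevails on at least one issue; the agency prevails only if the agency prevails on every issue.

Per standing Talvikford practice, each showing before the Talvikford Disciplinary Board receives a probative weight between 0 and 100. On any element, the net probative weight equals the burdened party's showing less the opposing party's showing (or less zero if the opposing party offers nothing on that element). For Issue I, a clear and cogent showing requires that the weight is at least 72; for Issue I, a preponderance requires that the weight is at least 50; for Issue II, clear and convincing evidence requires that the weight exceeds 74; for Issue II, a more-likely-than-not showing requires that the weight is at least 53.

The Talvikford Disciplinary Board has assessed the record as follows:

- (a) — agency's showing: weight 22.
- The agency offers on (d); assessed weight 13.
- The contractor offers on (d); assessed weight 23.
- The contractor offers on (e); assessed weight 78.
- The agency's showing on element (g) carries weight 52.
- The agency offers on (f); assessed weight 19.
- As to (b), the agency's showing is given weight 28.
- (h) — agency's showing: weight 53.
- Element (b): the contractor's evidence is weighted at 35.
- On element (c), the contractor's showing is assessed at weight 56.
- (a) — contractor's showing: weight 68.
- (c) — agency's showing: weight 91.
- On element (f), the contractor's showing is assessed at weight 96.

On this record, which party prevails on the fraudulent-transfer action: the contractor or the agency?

contractor

— Issue I —
Stage I.1 (contractor, a preponderance, weight is at least 50): (a) net 68−22=46 < 50 — fails.
  Stage I.1 not carried; the contractor fails its burden.
The analysis ends at Stage I.1; the agency prevails on this issue.
— Issue II —
Stage II.1 — burden on contractor; standard: clear and convincing evidence (weight exceeds 74).
    (e): 78 > 74 [met]
    (f): 96 − 19 = 77 > 74 [met]
  Stage II.1 is satisfied; the onus moves to the agency.
Stage II.2 — burden on agency; standard: a more-likely-than-not showing (weight is at least 53).
    (g): 52 < 53 [not met]
    (h): 53 ≥ 53 [met]
  The agency does not carry Stage II.2.
The analysis ends at Stage II.2; the contractor prevails on this issue.
Per-issue: Issue I → agency; Issue II → contractor. The contractor must prevail on at least one issue; overall, the contractor prevails.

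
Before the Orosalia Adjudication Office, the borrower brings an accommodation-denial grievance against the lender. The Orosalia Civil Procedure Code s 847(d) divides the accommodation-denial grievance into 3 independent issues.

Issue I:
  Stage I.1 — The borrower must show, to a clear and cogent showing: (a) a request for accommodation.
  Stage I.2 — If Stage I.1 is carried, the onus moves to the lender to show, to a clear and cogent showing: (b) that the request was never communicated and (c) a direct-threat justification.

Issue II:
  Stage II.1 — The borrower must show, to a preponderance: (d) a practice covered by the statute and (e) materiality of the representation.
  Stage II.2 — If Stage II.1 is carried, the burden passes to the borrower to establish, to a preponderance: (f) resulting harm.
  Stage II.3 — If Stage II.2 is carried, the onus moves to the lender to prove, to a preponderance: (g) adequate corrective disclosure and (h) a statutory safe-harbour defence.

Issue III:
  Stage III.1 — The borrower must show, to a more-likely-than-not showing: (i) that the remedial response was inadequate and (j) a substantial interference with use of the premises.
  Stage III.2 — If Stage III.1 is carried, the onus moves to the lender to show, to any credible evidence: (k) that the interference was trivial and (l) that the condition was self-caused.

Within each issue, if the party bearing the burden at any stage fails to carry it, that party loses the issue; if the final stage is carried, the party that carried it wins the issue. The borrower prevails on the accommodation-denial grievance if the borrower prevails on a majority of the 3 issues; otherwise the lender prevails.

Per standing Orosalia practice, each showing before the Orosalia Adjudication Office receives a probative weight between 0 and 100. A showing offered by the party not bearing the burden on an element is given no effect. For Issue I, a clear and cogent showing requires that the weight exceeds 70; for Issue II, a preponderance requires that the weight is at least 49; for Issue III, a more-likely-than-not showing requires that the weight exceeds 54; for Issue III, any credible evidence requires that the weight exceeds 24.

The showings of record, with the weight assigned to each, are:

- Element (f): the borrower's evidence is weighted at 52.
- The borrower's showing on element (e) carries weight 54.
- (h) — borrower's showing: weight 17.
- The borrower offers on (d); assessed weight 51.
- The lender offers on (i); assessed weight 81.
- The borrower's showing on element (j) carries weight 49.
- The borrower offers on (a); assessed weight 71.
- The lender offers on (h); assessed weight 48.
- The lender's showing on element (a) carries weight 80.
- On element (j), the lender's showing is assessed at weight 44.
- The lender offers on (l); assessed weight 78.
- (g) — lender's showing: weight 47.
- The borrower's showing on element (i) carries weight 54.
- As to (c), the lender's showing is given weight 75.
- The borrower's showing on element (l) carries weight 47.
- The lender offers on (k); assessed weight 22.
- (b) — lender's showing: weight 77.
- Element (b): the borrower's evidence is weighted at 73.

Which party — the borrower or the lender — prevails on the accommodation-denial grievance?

— Issue I —
Stage I.1 (borrower, a clear and cogent showing, weight exceeds 70): (a) 71 (lender's 80 disregarded) > 70 — meets.
  The borrower carries Stage I.1; the lender now bears the burden.
Stage I.2 (lender, a clear and cogent showing, weight exceeds 70): (b) 77 (borrower's 73 disregarded) > 70 — meets; (c) 75 > 70 — meets.
  The lender carries the last stage.
All stages carried — the lender prevails on this issue.
— Issue II —
Stage II.1 (borrower, a preponderance, weight is at least 49): (d) 51 ≥ 49 — meets; (e) 54 ≥ 49 — meets.
  Stage II.1 carried; the burden remains with the borrower.
Stage II.2 (borrower, a preponderance, weight is at least 49): (f) 52 ≥ 49 — meets.
  The borrower carries Stage II.2; the lender now bears the burden.
Stage II.3 (lender, a preponderance, weight is at least 49): (g) 47 < 49 — fails; (h) 48 (borrower's 17 disregarded) < 49 — fails.
  Not every element is met, so the lender fails to carry Stage II.3.
So the borrower prevails on this issue.
— Issue III —
At Stage III.1 the borrower must meet a more-likely-than-not showing (weight exceeds 54): on (i) the weight is 54 (the lender's 81 is given no effect), which does not exceed 54, so (i) does not meet the standard; on (j) the weight is 49 (the lender's 44 is given no effect), ≤ 54, so (j) does not meet the standard.
  Not every element is met, so the borrower fails to carry Stage III.1.
The lender prevails on this issue.
Per-issue: Issue I → lender; Issue II → borrower; Issue III → lender. The borrower must prevail on a majority of issues; overall, the lender prevails.

lender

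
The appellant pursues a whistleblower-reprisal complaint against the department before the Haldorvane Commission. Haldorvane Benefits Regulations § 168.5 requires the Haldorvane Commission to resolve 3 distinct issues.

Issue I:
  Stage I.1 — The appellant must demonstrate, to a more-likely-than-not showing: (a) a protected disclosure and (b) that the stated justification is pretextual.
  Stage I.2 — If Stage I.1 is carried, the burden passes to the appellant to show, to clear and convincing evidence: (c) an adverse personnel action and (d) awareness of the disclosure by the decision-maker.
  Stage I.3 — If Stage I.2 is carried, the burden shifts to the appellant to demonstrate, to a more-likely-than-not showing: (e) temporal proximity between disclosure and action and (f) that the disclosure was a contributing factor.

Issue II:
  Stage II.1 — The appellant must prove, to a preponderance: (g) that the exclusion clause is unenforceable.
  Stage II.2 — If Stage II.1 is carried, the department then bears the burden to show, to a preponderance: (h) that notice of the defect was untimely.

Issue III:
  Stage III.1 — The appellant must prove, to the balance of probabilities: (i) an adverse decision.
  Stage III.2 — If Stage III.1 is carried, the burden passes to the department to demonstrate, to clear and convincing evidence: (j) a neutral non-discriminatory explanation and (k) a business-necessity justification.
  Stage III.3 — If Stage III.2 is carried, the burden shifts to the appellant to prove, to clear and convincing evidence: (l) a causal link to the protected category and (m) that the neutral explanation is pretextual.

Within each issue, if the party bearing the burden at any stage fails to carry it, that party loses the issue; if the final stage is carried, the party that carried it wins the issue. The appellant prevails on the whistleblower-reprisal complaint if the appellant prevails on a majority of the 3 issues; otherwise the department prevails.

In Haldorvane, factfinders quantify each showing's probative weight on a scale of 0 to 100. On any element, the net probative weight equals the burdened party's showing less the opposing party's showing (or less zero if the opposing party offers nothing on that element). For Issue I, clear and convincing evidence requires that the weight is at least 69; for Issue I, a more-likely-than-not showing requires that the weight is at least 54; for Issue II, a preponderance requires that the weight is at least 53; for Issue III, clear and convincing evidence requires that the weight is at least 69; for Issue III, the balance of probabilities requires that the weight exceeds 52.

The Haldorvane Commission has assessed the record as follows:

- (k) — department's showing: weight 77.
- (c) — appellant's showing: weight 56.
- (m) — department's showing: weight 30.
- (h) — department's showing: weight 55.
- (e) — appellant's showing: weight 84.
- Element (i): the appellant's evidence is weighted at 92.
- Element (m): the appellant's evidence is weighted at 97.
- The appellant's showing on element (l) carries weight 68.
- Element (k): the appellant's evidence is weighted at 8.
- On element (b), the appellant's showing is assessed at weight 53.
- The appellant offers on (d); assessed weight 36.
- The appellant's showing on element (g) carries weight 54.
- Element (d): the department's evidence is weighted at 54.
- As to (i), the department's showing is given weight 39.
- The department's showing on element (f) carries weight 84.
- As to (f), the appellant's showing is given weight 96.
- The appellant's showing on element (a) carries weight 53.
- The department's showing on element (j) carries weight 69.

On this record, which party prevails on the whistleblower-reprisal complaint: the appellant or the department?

— Issue I —
Stage I.1 — burden on appellant; standard: a more-likely-than-not showing (weight is at least 54).
    (a): 53 < 54 [not met]
    (b): 53 < 54 [not met]
  Not every element is met, so the appellant fails to carry Stage I.1.
The analysis ends at Stage I.1; the department prevails on this issue.
— Issue II —
Stage II.1 — burden on appellant; standard: a preponderance (weight is at least 53).
    (g): 54 ≥ 53 [met]
  All elements met. The burden passes to the department.
Stage II.2 — burden on department; standard: a preponderance (weight is at least 53).
    (h): 55 ≥ 53 [met]
  The department carries the last stage.
With every stage satisfied, the department prevails on this issue.
— Issue III —
Stage III.1 — burden on appellant; standard: the balance of probabilities (weight exceeds 52).
    (i): 92 − 39 = 53 > 52 [met]
  The appellant carries Stage III.1; the department now bears the burden.
Stage III.2 — burden on department; standard: clear and convincing evidence (weight is at least 69).
    (j): 69 ≥ 69 [met]
    (k): 77 − 8 = 69 ≥ 69 [met]
  Stage III.2 is satisfied; the onus moves to the appellant.
Stage III.3 — burden on appellant; standard: clear and convincing evidence (weight is at least 69).
    (l): 68 < 69 [not met]
    (m): 97 − 30 = 67 < 69 [not met]
  Not every element is met, so the appellant fails to carry Stage III.3.
So the department prevails on this issue.
Per-issue: Issue I → department; Issue II → department; Issue III → department. The appellant must prevail on a majority of issues; overall, the department prevails.

department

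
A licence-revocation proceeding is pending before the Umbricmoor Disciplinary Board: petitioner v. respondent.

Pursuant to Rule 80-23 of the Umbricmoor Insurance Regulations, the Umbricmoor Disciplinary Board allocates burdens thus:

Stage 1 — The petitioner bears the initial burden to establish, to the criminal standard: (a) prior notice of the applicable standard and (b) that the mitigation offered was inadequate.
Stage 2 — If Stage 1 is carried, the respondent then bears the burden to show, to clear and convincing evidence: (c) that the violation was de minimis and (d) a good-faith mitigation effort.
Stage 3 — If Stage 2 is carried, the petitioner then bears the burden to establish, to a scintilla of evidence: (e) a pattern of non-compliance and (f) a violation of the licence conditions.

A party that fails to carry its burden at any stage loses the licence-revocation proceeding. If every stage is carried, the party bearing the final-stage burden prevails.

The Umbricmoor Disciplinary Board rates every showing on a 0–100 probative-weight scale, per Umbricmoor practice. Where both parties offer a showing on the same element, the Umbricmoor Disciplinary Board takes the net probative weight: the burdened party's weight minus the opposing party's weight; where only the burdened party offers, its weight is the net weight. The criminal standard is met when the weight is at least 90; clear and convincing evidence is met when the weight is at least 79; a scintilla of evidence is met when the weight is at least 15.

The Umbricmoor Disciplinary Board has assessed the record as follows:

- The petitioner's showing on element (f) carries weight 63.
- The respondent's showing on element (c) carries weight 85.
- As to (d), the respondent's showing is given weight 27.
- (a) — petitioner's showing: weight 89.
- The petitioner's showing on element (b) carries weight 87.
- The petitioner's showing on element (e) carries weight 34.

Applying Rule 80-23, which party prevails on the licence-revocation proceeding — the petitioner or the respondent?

At Stage 1 the petitioner must meet the criminal standard (weight is at least 90): on (a) the weight is 89, < 90, so (a) does not meet the standard; on (b) the weight is 87, which does not reach 90, so (b) does not meet the standard.
  Not every element is met, so the petitioner fails to carry Stage 1.
The respondent prevails.

respondent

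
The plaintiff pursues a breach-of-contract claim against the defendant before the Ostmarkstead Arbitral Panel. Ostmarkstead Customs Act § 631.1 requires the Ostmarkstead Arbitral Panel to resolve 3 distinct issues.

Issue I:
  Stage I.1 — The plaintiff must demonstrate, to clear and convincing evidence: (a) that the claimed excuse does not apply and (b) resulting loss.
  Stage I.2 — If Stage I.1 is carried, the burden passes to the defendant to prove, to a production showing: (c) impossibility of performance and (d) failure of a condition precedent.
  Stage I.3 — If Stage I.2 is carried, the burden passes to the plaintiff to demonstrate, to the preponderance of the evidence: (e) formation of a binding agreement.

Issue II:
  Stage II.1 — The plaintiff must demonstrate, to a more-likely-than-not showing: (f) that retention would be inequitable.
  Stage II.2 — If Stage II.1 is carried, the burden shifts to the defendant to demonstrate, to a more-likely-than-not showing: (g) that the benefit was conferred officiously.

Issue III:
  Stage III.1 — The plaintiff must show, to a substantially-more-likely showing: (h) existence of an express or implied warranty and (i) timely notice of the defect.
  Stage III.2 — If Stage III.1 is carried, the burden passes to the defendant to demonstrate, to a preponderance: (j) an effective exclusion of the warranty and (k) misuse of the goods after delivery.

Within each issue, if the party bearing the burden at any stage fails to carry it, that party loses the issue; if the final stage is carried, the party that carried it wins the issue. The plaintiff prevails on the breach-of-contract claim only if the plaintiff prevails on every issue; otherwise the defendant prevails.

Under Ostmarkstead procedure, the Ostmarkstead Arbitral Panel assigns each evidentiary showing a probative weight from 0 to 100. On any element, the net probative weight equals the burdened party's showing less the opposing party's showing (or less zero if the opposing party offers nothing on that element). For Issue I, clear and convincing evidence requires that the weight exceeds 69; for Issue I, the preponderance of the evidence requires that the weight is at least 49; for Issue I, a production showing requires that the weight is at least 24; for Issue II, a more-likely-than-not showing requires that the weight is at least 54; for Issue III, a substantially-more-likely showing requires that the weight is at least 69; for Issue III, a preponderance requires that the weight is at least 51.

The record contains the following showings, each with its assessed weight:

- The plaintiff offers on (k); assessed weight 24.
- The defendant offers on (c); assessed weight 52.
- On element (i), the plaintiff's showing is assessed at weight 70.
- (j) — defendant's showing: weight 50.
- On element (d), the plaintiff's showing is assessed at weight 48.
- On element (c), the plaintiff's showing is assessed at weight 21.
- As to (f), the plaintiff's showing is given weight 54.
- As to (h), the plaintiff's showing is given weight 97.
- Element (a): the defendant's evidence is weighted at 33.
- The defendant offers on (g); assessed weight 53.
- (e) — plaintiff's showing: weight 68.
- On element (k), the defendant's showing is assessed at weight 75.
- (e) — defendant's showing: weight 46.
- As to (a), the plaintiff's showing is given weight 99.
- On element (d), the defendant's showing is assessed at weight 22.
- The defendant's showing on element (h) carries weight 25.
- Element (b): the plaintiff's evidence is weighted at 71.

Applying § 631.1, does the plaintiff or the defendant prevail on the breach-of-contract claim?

— Issue I —
Stage I.1 (plaintiff, clear and convincing evidence, weight exceeds 69): (a) net 99−33=66 ≤ 69 — fails; (b) 71 > 69 — meets.
  The plaintiff does not carry Stage I.1.
The defendant prevails on this issue.
— Issue II —
Stage II.1 — burden on plaintiff; standard: a more-likely-than-not showing (weight is at least 54).
    (f): 54 ≥ 54 [met]
  The plaintiff carries Stage II.1; the defendant now bears the burden.
Stage II.2 — burden on defendant; standard: a more-likely-than-not showing (weight is at least 54).
    (g): 53 < 54 [not met]
  Not every element is met, so the defendant fails to carry Stage II.2.
So the plaintiff prevails on this issue.
— Issue III —
Stage III.1 (plaintiff, a substantially-more-likely showing, weight is at least 69): (h) net 97−25=72 ≥ 69 — meets; (i) 70 ≥ 69 — meets.
  All elements met. The burden passes to the defendant.
Stage III.2 (defendant, a preponderance, weight is at least 51): (j) 50 < 51 — fails; (k) net 75−24=51 ≥ 51 — meets.
  Not every element is met, so the defendant fails to carry Stage III.2.
So the plaintiff prevails on this issue.
Per-issue: Issue I → defendant; Issue II → plaintiff; Issue III → plaintiff. The plaintiff must prevail on every issue; overall, the defendant prevails.

defendant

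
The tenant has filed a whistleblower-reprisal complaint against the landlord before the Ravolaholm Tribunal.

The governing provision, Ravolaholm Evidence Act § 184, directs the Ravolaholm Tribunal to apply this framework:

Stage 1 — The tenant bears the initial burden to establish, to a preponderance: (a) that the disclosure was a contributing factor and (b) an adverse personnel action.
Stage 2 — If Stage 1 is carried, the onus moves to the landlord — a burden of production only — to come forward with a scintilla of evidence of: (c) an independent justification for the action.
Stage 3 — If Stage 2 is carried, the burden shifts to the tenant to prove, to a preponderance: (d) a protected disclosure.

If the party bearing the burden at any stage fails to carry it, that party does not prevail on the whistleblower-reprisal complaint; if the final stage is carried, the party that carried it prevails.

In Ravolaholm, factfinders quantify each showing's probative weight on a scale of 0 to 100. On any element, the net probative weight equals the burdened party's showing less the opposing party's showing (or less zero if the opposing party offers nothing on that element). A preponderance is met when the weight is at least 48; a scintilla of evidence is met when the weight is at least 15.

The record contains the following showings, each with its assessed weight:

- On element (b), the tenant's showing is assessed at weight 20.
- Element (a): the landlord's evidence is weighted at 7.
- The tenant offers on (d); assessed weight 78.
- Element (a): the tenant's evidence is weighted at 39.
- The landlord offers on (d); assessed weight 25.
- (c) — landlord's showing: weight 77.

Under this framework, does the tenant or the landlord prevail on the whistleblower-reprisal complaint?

Stage 1 (tenant, a preponderance, weight is at least 48): (a) net 39−7=32 < 48 — fails; (b) 20 < 48 — fails.
  Stage 1 not carried; the tenant fails its burden.
The analysis ends at Stage 1; the landlord prevails.

landlord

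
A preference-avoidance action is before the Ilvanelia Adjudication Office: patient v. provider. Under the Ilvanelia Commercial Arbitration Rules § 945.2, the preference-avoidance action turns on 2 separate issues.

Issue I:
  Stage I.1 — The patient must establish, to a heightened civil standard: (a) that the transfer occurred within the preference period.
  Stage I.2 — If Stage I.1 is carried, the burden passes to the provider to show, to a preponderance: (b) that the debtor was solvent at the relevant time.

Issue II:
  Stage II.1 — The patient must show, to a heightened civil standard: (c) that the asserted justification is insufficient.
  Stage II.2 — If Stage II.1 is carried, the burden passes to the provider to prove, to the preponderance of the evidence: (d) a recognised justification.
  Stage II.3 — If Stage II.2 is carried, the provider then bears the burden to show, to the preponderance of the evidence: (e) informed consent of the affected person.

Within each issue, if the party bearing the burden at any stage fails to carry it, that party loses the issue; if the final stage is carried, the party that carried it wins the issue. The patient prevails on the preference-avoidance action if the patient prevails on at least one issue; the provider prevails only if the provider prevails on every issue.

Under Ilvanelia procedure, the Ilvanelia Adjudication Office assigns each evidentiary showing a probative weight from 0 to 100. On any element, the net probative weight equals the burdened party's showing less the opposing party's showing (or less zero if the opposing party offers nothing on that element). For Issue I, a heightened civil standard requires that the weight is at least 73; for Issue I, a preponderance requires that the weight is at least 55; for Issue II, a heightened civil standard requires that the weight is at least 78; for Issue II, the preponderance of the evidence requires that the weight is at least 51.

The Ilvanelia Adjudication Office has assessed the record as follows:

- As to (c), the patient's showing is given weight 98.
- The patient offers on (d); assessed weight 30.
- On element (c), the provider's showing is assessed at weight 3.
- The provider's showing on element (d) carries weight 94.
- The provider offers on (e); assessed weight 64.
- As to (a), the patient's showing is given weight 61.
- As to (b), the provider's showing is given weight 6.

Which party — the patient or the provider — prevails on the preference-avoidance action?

— Issue I —
Stage I.1 — burden on patient; standard: a heightened civil standard (weight is at least 73).
    (a): 61 < 73 [not met]
  Not every element is met, so the patient fails to carry Stage I.1.
So the provider prevails on this issue.
— Issue II —
At Stage II.1 the patient must meet a heightened civil standard (weight is at least 78): on (c) the weight is 98 less the opposing 3 gives net 95, which does reach 78, so (c) meets the standard.
  Stage II.1 is satisfied; the onus moves to the provider.
At Stage II.2 the provider must meet the preponderance of the evidence (weight is at least 51): on (d) the weight is 94 less the opposing 30 gives net 64, which does reach 51, so (d) meets the standard.
  Stage II.2 is satisfied; the provider continues to bear the burden.
At Stage II.3 the provider must meet the preponderance of the evidence (weight is at least 51): on (e) the weight is 64, ≥ 51, so (e) meets the standard.
  The provider carries the last stage.
All stages carried — the provider prevails on this issue.
Per-issue: Issue I → provider; Issue II → provider. The patient must prevail on at least one issue; overall, the provider prevails.

provider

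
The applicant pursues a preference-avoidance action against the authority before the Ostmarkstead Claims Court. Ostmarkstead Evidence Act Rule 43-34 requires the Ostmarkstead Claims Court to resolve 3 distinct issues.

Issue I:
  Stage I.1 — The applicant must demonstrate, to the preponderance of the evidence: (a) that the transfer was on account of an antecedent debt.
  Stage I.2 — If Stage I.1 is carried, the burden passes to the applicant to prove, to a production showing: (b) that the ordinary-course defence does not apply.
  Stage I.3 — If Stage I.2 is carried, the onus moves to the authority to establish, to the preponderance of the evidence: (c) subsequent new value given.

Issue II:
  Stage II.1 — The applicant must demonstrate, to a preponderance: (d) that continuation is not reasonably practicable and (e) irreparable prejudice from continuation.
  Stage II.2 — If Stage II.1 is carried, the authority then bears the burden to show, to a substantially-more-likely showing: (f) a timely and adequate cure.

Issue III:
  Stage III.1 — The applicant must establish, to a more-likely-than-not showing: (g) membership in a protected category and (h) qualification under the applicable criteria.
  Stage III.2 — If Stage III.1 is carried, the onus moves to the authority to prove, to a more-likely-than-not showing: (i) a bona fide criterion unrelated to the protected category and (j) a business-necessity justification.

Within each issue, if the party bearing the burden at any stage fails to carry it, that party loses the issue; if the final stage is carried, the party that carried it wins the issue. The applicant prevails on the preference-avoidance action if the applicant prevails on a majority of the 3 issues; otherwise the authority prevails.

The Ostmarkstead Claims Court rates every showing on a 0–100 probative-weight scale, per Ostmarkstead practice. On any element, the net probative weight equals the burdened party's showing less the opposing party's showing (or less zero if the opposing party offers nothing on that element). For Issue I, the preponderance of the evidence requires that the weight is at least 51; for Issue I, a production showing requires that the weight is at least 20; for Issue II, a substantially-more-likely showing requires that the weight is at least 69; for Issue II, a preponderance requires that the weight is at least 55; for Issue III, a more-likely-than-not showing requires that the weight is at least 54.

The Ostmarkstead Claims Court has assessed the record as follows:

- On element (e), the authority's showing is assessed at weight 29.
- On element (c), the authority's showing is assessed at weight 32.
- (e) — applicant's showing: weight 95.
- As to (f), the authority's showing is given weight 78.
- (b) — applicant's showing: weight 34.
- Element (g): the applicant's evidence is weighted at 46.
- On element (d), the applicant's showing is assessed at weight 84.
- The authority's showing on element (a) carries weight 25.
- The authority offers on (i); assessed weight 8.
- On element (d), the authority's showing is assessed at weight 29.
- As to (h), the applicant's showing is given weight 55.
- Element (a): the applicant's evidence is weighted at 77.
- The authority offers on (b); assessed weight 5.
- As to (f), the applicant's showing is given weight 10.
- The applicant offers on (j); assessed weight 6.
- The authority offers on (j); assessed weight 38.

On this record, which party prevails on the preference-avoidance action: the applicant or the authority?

applicant

— Issue I —
Stage I.1 (applicant, the preponderance of the evidence, weight is at least 51): (a) net 77−25=52 ≥ 51 — meets.
  Stage I.1 is satisfied; the applicant continues to bear the burden.
Stage I.2 (applicant, a production showing, weight is at least 20): (b) net 34−5=29 ≥ 20 — meets.
  The applicant carries Stage I.2; the authority now bears the burden.
Stage I.3 (authority, the preponderance of the evidence, weight is at least 51): (c) 32 < 51 — fails.
  Not every element is met, so the authority fails to carry Stage I.3.
So the applicant prevails on this issue.
— Issue II —
Stage II.1 — burden on applicant; standard: a preponderance (weight is at least 55).
    (d): 84 − 29 = 55 ≥ 55 [met]
    (e): 95 − 29 = 66 ≥ 55 [met]
  Stage II.1 is satisfied; the onus moves to the authority.
Stage II.2 — burden on authority; standard: a substantially-more-likely showing (weight is at least 69).
    (f): 78 − 10 = 68 < 69 [not met]
  Stage II.2 not carried; the authority fails its burden.
So the applicant prevails on this issue.
— Issue III —
At Stage III.1 the applicant must meet a more-likely-than-not showing (weight is at least 54): on (g) the weight is 46, < 54, so (g) does not meet the standard; on (h) the weight is 55, ≥ 54, so (h) meets the standard.
  Not every element is met, so the applicant fails to carry Stage III.1.
The analysis ends at Stage III.1; the authority prevails on this issue.
Per-issue: Issue I → applicant; Issue II → applicant; Issue III → authority. The applicant must prevail on a majority of issues; overall, the applicant prevails.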